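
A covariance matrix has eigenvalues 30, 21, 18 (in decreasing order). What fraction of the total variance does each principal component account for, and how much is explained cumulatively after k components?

Step 1 — total variance = trace(Sigma) = Σ λ_i = 30 + 21 + 18 = 69.

Step 2 — fraction explained by component i = λ_i / Σ λ:
  PC1: 30/69 = 0.4348
  PC2: 21/69 = 0.3043
  PC3: 18/69 = 0.2609

Step 3 — cumulative fraction after k components = (λ_1 + ... + λ_k) / Σ λ:
  k = 1: 30/69 = 0.4348
  k = 2: (30 + 21)/69 = 51/69 = 0.7391
  k = 3: (30 + 21 + 18)/69 = 69/69 = 1

Summary (fraction, with percent):

explained: PC1 0.4348 (43.48%), PC2 0.3043 (30.43%), PC3 0.2609 (26.09%);  cumulative: 0.4348, 0.7391, 1


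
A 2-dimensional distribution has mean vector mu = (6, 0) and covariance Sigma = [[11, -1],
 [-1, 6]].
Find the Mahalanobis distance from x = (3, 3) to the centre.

Step 1 — centre the observation: (x - mu) = (-3, 3).

Step 2 — invert Sigma. det(Sigma) = 11·6 - (-1)² = 65.
  Sigma^{-1} = (1/det) · [[d, -b], [-b, a]] = [[0.0923, 0.0154],
 [0.0154, 0.1692]].

Step 3 — form the quadratic (x - mu)^T · Sigma^{-1} · (x - mu):
  Sigma^{-1} · (x - mu) = (-0.2308, 0.4615).
  (x - mu)^T · [Sigma^{-1} · (x - mu)] = (-3)·(-0.2308) + (3)·(0.4615) = 2.0769.

Step 4 — take square root: d = √(2.0769) ≈ 1.4412.

d(x, mu) = √(2.0769) ≈ 1.4412


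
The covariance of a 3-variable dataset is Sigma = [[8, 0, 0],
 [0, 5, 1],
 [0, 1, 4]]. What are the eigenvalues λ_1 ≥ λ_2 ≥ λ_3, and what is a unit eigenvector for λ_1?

Step 1 — characteristic polynomial p(λ) = det(λI - Sigma) = λ³ - tr·λ² + c_1·λ - det, where tr = trace, c_1 = sum of the principal 2×2 minors, det = det(Sigma):
  tr = 8 + 5 + 4 = 17,
  c_1 = (8·5 - (0)²) + (8·4 - (0)²) + (5·4 - (1)²) = 40 + 32 + 19 = 91,
  det = 8·(5·4 - (1)²) - (0)·((0)·4 - (1)·(0)) + (0)·((0)·(1) - 5·(0)) = 8·(19) - (0)·(0) + (0)·(0) = 152.
  So p(λ) = λ³ - 17λ² + 91λ - 152.
Step 2 — look for an integer root (rational root theorem: any rational root is an integer divisor of 152). Testing λ = 8:
  p(8) = 512 - 1088 + 728 - 152 = 0  ✓
  Dividing out (λ - 8): p(λ) = (λ - 8)(λ² - 9λ + 19).
Step 3 — remaining eigenvalues from the quadratic λ² - 9λ + 19 = 0:
  Δ = 9² - 4·19 = 81 - 76 = 5,  λ = (9 ± √5)/2 = (9 ± 2.2361)/2 ≈ 5.618 or 3.382.
  Sorted: λ_1 = 8,  λ_2 = 5.618,  λ_3 = 3.382  (check: sum = 17 = tr ✓).

Step 4 — unit eigenvector for λ_1 = 8: v spans the null space of (Sigma - λ_1 I), whose rows are
  r_1 = (0, 0, 0),  r_2 = (0, -3, 1),  r_3 = (0, 1, -4).
  v is orthogonal to every row, so take v ∝ r_2 × r_3 = ((-3)·(-4) - (1)·(1), (1)·(0) - (0)·(-4), (0)·(1) - (-3)·(0)) = (11, 0, 0).
  Rescale (divide by 11): u = (1, 0, 0).
  ||u|| = √((1)² + (0)² + (0)²) = √(1) = 1,  v_1 = u/||u|| ≈ (1, 0, 0) (||v_1|| = 1).

λ_1 = 8,  λ_2 = 5.618,  λ_3 = 3.382;  v_1 ≈ (1, 0, 0)


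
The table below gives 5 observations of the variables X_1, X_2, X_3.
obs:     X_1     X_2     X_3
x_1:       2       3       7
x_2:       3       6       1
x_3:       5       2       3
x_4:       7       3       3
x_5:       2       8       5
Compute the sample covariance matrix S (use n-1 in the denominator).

Step 1 — column means:
  mean(X_1) = (2 + 3 + 5 + 7 + 2) / 5 = 19/5 = 3.8
  mean(X_2) = (3 + 6 + 2 + 3 + 8) / 5 = 22/5 = 4.4
  mean(X_3) = (7 + 1 + 3 + 3 + 5) / 5 = 19/5 = 3.8

Step 2 — sample covariance S[i,j] = (1/(n-1)) · Σ_k (x_{k,i} - mean_i) · (x_{k,j} - mean_j), with n-1 = 4.
  S[X_1,X_1] = ((-1.8)·(-1.8) + (-0.8)·(-0.8) + (1.2)·(1.2) + (3.2)·(3.2) + (-1.8)·(-1.8)) / 4 = 18.8/4 = 4.7
  S[X_1,X_2] = ((-1.8)·(-1.4) + (-0.8)·(1.6) + (1.2)·(-2.4) + (3.2)·(-1.4) + (-1.8)·(3.6)) / 4 = -12.6/4 = -3.15
  S[X_1,X_3] = ((-1.8)·(3.2) + (-0.8)·(-2.8) + (1.2)·(-0.8) + (3.2)·(-0.8) + (-1.8)·(1.2)) / 4 = -9.2/4 = -2.3
  S[X_2,X_2] = ((-1.4)·(-1.4) + (1.6)·(1.6) + (-2.4)·(-2.4) + (-1.4)·(-1.4) + (3.6)·(3.6)) / 4 = 25.2/4 = 6.3
  S[X_2,X_3] = ((-1.4)·(3.2) + (1.6)·(-2.8) + (-2.4)·(-0.8) + (-1.4)·(-0.8) + (3.6)·(1.2)) / 4 = -1.6/4 = -0.4
  S[X_3,X_3] = ((3.2)·(3.2) + (-2.8)·(-2.8) + (-0.8)·(-0.8) + (-0.8)·(-0.8) + (1.2)·(1.2)) / 4 = 20.8/4 = 5.2

S is symmetric (S[j,i] = S[i,j]). Assembling:

S = [[4.7, -3.15, -2.3],
 [-3.15, 6.3, -0.4],
 [-2.3, -0.4, 5.2]]


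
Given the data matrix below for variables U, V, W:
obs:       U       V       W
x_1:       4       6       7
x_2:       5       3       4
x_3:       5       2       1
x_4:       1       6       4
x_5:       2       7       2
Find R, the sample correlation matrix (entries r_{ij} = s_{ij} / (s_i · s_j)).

Step 1 — column means:
  mean(U) = (4 + 5 + 5 + 1 + 2) / 5 = 17/5 = 3.4
  mean(V) = (6 + 3 + 2 + 6 + 7) / 5 = 24/5 = 4.8
  mean(W) = (7 + 4 + 1 + 4 + 2) / 5 = 18/5 = 3.6

Step 2 — sample variances and covariances s[i,j] = (1/(n-1)) · Σ_k (x_{k,i} - mean_i) · (x_{k,j} - mean_j), with n-1 = 4:
  s[U,U] = ((0.6)·(0.6) + (1.6)·(1.6) + (1.6)·(1.6) + (-2.4)·(-2.4) + (-1.4)·(-1.4)) / 4 = 13.2/4 = 3.3
  s[U,V] = ((0.6)·(1.2) + (1.6)·(-1.8) + (1.6)·(-2.8) + (-2.4)·(1.2) + (-1.4)·(2.2)) / 4 = -12.6/4 = -3.15
  s[U,W] = ((0.6)·(3.4) + (1.6)·(0.4) + (1.6)·(-2.6) + (-2.4)·(0.4) + (-1.4)·(-1.6)) / 4 = -0.2/4 = -0.05
  s[V,V] = ((1.2)·(1.2) + (-1.8)·(-1.8) + (-2.8)·(-2.8) + (1.2)·(1.2) + (2.2)·(2.2)) / 4 = 18.8/4 = 4.7
  s[V,W] = ((1.2)·(3.4) + (-1.8)·(0.4) + (-2.8)·(-2.6) + (1.2)·(0.4) + (2.2)·(-1.6)) / 4 = 7.6/4 = 1.9
  s[W,W] = ((3.4)·(3.4) + (0.4)·(0.4) + (-2.6)·(-2.6) + (0.4)·(0.4) + (-1.6)·(-1.6)) / 4 = 21.2/4 = 5.3
  Sample standard deviations s_i = √(s[i,i]):
  s(U) = √(3.3) = 1.8166
  s(V) = √(4.7) = 2.1679
  s(W) = √(5.3) = 2.3022

Step 3 — r_{ij} = s_{ij} / (s_i · s_j):
  r[U,U] = 1 (diagonal).
  r[U,V] = -3.15 / (1.8166 · 2.1679) = -3.15 / 3.9383 = -0.7998
  r[U,W] = -0.05 / (1.8166 · 2.3022) = -0.05 / 4.1821 = -0.012
  r[V,V] = 1 (diagonal).
  r[V,W] = 1.9 / (2.1679 · 2.3022) = 1.9 / 4.991 = 0.3807
  r[W,W] = 1 (diagonal).

R is symmetric with unit diagonal. Assembling:

R = [[1, -0.7998, -0.012],
 [-0.7998, 1, 0.3807],
 [-0.012, 0.3807, 1]]


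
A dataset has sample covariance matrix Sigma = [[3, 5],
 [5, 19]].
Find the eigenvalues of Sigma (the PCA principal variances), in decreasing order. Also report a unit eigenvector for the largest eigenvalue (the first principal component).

Step 1 — characteristic polynomial of 2×2 Sigma:
  det(Sigma - λI) = λ² - trace · λ + det = 0.
  trace = 3 + 19 = 22, det = 3·19 - (5)² = 32.
Step 2 — discriminant:
  Δ = trace² - 4·det = 484 - 128 = 356.
Step 3 — eigenvalues:
  λ = (trace ± √Δ)/2 = (22 ± 18.868)/2,
  λ_1 = 20.434,  λ_2 = 1.566.

Step 4 — unit eigenvector for λ_1: solve (Sigma - λ_1 I)v = 0. First row:
  (3 - 20.434)·v_x + (5)·v_y = 0, i.e. (-17.434)·v_x + (5)·v_y = 0,
  so v ∝ (b, λ_1 - a) = (5, 17.434) = u.
  ||u|| = √((5)² + (17.434)²) = √(328.9437) ≈ 18.1368,
  v_1 = u/||u|| ≈ (0.2757, 0.9612) (||v_1|| = 1).

λ_1 = 20.434,  λ_2 = 1.566;  v_1 ≈ (0.2757, 0.9612)


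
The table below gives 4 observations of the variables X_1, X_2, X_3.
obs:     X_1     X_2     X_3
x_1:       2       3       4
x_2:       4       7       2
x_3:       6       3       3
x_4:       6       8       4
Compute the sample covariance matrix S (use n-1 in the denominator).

Step 1 — column means:
  mean(X_1) = (2 + 4 + 6 + 6) / 4 = 18/4 = 4.5
  mean(X_2) = (3 + 7 + 3 + 8) / 4 = 21/4 = 5.25
  mean(X_3) = (4 + 2 + 3 + 4) / 4 = 13/4 = 3.25

Step 2 — sample covariance S[i,j] = (1/(n-1)) · Σ_k (x_{k,i} - mean_i) · (x_{k,j} - mean_j), with n-1 = 3.
  S[X_1,X_1] = ((-2.5)·(-2.5) + (-0.5)·(-0.5) + (1.5)·(1.5) + (1.5)·(1.5)) / 3 = 11/3 = 3.6667
  S[X_1,X_2] = ((-2.5)·(-2.25) + (-0.5)·(1.75) + (1.5)·(-2.25) + (1.5)·(2.75)) / 3 = 5.5/3 = 1.8333
  S[X_1,X_3] = ((-2.5)·(0.75) + (-0.5)·(-1.25) + (1.5)·(-0.25) + (1.5)·(0.75)) / 3 = -0.5/3 = -0.1667
  S[X_2,X_2] = ((-2.25)·(-2.25) + (1.75)·(1.75) + (-2.25)·(-2.25) + (2.75)·(2.75)) / 3 = 20.75/3 = 6.9167
  S[X_2,X_3] = ((-2.25)·(0.75) + (1.75)·(-1.25) + (-2.25)·(-0.25) + (2.75)·(0.75)) / 3 = -1.25/3 = -0.4167
  S[X_3,X_3] = ((0.75)·(0.75) + (-1.25)·(-1.25) + (-0.25)·(-0.25) + (0.75)·(0.75)) / 3 = 2.75/3 = 0.9167

S is symmetric (S[j,i] = S[i,j]). Assembling:

S = [[3.6667, 1.8333, -0.1667],
 [1.8333, 6.9167, -0.4167],
 [-0.1667, -0.4167, 0.9167]]


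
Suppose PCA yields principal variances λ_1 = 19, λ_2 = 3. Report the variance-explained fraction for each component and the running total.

Step 1 — total variance = trace(Sigma) = Σ λ_i = 19 + 3 = 22.

Step 2 — fraction explained by component i = λ_i / Σ λ:
  PC1: 19/22 = 0.8636
  PC2: 3/22 = 0.1364

Step 3 — cumulative fraction after k components = (λ_1 + ... + λ_k) / Σ λ:
  k = 1: 19/22 = 0.8636
  k = 2: (19 + 3)/22 = 22/22 = 1

Summary (fraction, with percent):

explained: PC1 0.8636 (86.36%), PC2 0.1364 (13.64%);  cumulative: 0.8636, 1


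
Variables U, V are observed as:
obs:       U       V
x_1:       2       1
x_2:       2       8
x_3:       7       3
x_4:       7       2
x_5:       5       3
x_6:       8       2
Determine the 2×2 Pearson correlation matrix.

Step 1 — column means:
  mean(U) = (2 + 2 + 7 + 7 + 5 + 8) / 6 = 31/6 = 5.1667
  mean(V) = (1 + 8 + 3 + 2 + 3 + 2) / 6 = 19/6 = 3.1667

Step 2 — sample variances and covariances s[i,j] = (1/(n-1)) · Σ_k (x_{k,i} - mean_i) · (x_{k,j} - mean_j), with n-1 = 5:
  s[U,U] = ((-3.1667)·(-3.1667) + (-3.1667)·(-3.1667) + (1.8333)·(1.8333) + (1.8333)·(1.8333) + (-0.1667)·(-0.1667) + (2.8333)·(2.8333)) / 5 = 34.8333/5 = 6.9667
  s[U,V] = ((-3.1667)·(-2.1667) + (-3.1667)·(4.8333) + (1.8333)·(-0.1667) + (1.8333)·(-1.1667) + (-0.1667)·(-0.1667) + (2.8333)·(-1.1667)) / 5 = -14.1667/5 = -2.8333
  s[V,V] = ((-2.1667)·(-2.1667) + (4.8333)·(4.8333) + (-0.1667)·(-0.1667) + (-1.1667)·(-1.1667) + (-0.1667)·(-0.1667) + (-1.1667)·(-1.1667)) / 5 = 30.8333/5 = 6.1667
  Sample standard deviations s_i = √(s[i,i]):
  s(U) = √(6.9667) = 2.6394
  s(V) = √(6.1667) = 2.4833

Step 3 — r_{ij} = s_{ij} / (s_i · s_j):
  r[U,U] = 1 (diagonal).
  r[U,V] = -2.8333 / (2.6394 · 2.4833) = -2.8333 / 6.5545 = -0.4323
  r[V,V] = 1 (diagonal).

R is symmetric with unit diagonal. Assembling:

R = [[1, -0.4323],
 [-0.4323, 1]]


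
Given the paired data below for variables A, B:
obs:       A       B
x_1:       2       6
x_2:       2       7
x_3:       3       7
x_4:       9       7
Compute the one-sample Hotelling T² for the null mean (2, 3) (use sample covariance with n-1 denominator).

Step 1 — sample mean vector:
  mean(A) = (2 + 2 + 3 + 9) / 4 = 16/4 = 4
  mean(B) = (6 + 7 + 7 + 7) / 4 = 27/4 = 6.75
  x̄ = (4, 6.75),  deviation x̄ - mu_0 = (4, 6.75) - (2, 3) = (2, 3.75).

Step 2 — sample covariance matrix, S[i,j] = (1/(n-1)) · Σ_k (x_{k,i} - mean_i) · (x_{k,j} - mean_j), divisor n-1 = 3:
  S[A,A] = ((-2)·(-2) + (-2)·(-2) + (-1)·(-1) + (5)·(5)) / 3 = 34/3 = 11.3333
  S[A,B] = ((-2)·(-0.75) + (-2)·(0.25) + (-1)·(0.25) + (5)·(0.25)) / 3 = 2/3 = 0.6667
  S[B,B] = ((-0.75)·(-0.75) + (0.25)·(0.25) + (0.25)·(0.25) + (0.25)·(0.25)) / 3 = 0.75/3 = 0.25
  S = [[11.3333, 0.6667],
 [0.6667, 0.25]].

Step 3 — invert S. det(S) = 11.3333·0.25 - (0.6667)² = 2.3889.
  S^{-1} = (1/det) · [[d, -b], [-b, a]] = [[0.1047, -0.2791],
 [-0.2791, 4.7442]].

Step 4 — quadratic form (x̄ - mu_0)^T · S^{-1} · (x̄ - mu_0):
  S^{-1} · (x̄ - mu_0) = (-0.8372, 17.2326),
  (x̄ - mu_0)^T · [...] = (2)·(-0.8372) + (3.75)·(17.2326) = 62.9477.

Step 5 — scale by n: T² = 4 · 62.9477 = 251.7907.

T² ≈ 251.7907


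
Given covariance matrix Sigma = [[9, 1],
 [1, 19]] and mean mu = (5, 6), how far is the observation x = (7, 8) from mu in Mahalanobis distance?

Step 1 — centre the observation: (x - mu) = (2, 2).

Step 2 — invert Sigma. det(Sigma) = 9·19 - (1)² = 170.
  Sigma^{-1} = (1/det) · [[d, -b], [-b, a]] = [[0.1118, -0.0059],
 [-0.0059, 0.0529]].

Step 3 — form the quadratic (x - mu)^T · Sigma^{-1} · (x - mu):
  Sigma^{-1} · (x - mu) = (0.2118, 0.0941).
  (x - mu)^T · [Sigma^{-1} · (x - mu)] = (2)·(0.2118) + (2)·(0.0941) = 0.6118.

Step 4 — take square root: d = √(0.6118) ≈ 0.7822.

d(x, mu) = √(0.6118) ≈ 0.7822


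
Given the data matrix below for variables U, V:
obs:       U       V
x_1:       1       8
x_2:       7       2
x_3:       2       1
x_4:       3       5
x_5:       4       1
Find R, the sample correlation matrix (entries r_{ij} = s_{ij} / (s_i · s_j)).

Step 1 — column means:
  mean(U) = (1 + 7 + 2 + 3 + 4) / 5 = 17/5 = 3.4
  mean(V) = (8 + 2 + 1 + 5 + 1) / 5 = 17/5 = 3.4

Step 2 — sample variances and covariances s[i,j] = (1/(n-1)) · Σ_k (x_{k,i} - mean_i) · (x_{k,j} - mean_j), with n-1 = 4:
  s[U,U] = ((-2.4)·(-2.4) + (3.6)·(3.6) + (-1.4)·(-1.4) + (-0.4)·(-0.4) + (0.6)·(0.6)) / 4 = 21.2/4 = 5.3
  s[U,V] = ((-2.4)·(4.6) + (3.6)·(-1.4) + (-1.4)·(-2.4) + (-0.4)·(1.6) + (0.6)·(-2.4)) / 4 = -14.8/4 = -3.7
  s[V,V] = ((4.6)·(4.6) + (-1.4)·(-1.4) + (-2.4)·(-2.4) + (1.6)·(1.6) + (-2.4)·(-2.4)) / 4 = 37.2/4 = 9.3
  Sample standard deviations s_i = √(s[i,i]):
  s(U) = √(5.3) = 2.3022
  s(V) = √(9.3) = 3.0496

Step 3 — r_{ij} = s_{ij} / (s_i · s_j):
  r[U,U] = 1 (diagonal).
  r[U,V] = -3.7 / (2.3022 · 3.0496) = -3.7 / 7.0207 = -0.527
  r[V,V] = 1 (diagonal).

R is symmetric with unit diagonal. Assembling:

R = [[1, -0.527],
 [-0.527, 1]]


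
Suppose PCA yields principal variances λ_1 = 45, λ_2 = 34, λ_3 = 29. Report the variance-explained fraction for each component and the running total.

Step 1 — total variance = trace(Sigma) = Σ λ_i = 45 + 34 + 29 = 108.

Step 2 — fraction explained by component i = λ_i / Σ λ:
  PC1: 45/108 = 0.4167
  PC2: 34/108 = 0.3148
  PC3: 29/108 = 0.2685

Step 3 — cumulative fraction after k components = (λ_1 + ... + λ_k) / Σ λ:
  k = 1: 45/108 = 0.4167
  k = 2: (45 + 34)/108 = 79/108 = 0.7315
  k = 3: (45 + 34 + 29)/108 = 108/108 = 1

Summary (fraction, with percent):

explained: PC1 0.4167 (41.67%), PC2 0.3148 (31.48%), PC3 0.2685 (26.85%);  cumulative: 0.4167, 0.7315, 1


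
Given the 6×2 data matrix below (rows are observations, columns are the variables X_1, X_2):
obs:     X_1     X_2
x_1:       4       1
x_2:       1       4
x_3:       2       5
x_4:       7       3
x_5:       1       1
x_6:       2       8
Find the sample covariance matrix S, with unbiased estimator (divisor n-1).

Step 1 — column means:
  mean(X_1) = (4 + 1 + 2 + 7 + 1 + 2) / 6 = 17/6 = 2.8333
  mean(X_2) = (1 + 4 + 5 + 3 + 1 + 8) / 6 = 22/6 = 3.6667

Step 2 — sample covariance S[i,j] = (1/(n-1)) · Σ_k (x_{k,i} - mean_i) · (x_{k,j} - mean_j), with n-1 = 5.
  S[X_1,X_1] = ((1.1667)·(1.1667) + (-1.8333)·(-1.8333) + (-0.8333)·(-0.8333) + (4.1667)·(4.1667) + (-1.8333)·(-1.8333) + (-0.8333)·(-0.8333)) / 5 = 26.8333/5 = 5.3667
  S[X_1,X_2] = ((1.1667)·(-2.6667) + (-1.8333)·(0.3333) + (-0.8333)·(1.3333) + (4.1667)·(-0.6667) + (-1.8333)·(-2.6667) + (-0.8333)·(4.3333)) / 5 = -6.3333/5 = -1.2667
  S[X_2,X_2] = ((-2.6667)·(-2.6667) + (0.3333)·(0.3333) + (1.3333)·(1.3333) + (-0.6667)·(-0.6667) + (-2.6667)·(-2.6667) + (4.3333)·(4.3333)) / 5 = 35.3333/5 = 7.0667

S is symmetric (S[j,i] = S[i,j]). Assembling:

S = [[5.3667, -1.2667],
 [-1.2667, 7.0667]]


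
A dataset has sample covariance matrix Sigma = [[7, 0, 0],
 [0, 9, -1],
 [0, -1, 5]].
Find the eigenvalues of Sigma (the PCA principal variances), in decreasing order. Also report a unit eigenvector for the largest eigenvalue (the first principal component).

Step 1 — characteristic polynomial p(λ) = det(λI - Sigma) = λ³ - tr·λ² + c_1·λ - det, where tr = trace, c_1 = sum of the principal 2×2 minors, det = det(Sigma):
  tr = 7 + 9 + 5 = 21,
  c_1 = (7·9 - (0)²) + (7·5 - (0)²) + (9·5 - (-1)²) = 63 + 35 + 44 = 142,
  det = 7·(9·5 - (-1)²) - (0)·((0)·5 - (-1)·(0)) + (0)·((0)·(-1) - 9·(0)) = 7·(44) - (0)·(0) + (0)·(0) = 308.
  So p(λ) = λ³ - 21λ² + 142λ - 308.
Step 2 — look for an integer root (rational root theorem: any rational root is an integer divisor of 308). Testing λ = 7:
  p(7) = 343 - 1029 + 994 - 308 = 0  ✓
  Dividing out (λ - 7): p(λ) = (λ - 7)(λ² - 14λ + 44).
Step 3 — remaining eigenvalues from the quadratic λ² - 14λ + 44 = 0:
  Δ = 14² - 4·44 = 196 - 176 = 20,  λ = (14 ± √20)/2 = (14 ± 4.4721)/2 ≈ 9.2361 or 4.7639.
  Sorted: λ_1 = 9.2361,  λ_2 = 7,  λ_3 = 4.7639  (check: sum = 21 = tr ✓).

Step 4 — unit eigenvector for λ_1 ≈ 9.2361: v spans the null space of (Sigma - λ_1 I), whose rows are
  r_1 = (-2.2361, 0, 0),  r_2 = (0, -0.2361, -1),  r_3 = (0, -1, -4.2361).
  v is orthogonal to every row, so take v ∝ r_1 × r_2 = ((0)·(-1) - (0)·(-0.2361), (0)·(0) - (-2.2361)·(-1), (-2.2361)·(-0.2361) - (0)·(0)) ≈ (0, -2.2361, 0.5279).
  Rescale (multiply by -1 so the first nonzero entry is positive): u = (0, 2.2361, -0.5279).
  ||u|| = √((0)² + (2.2361)² + (-0.5279)²) = √(5.2786) ≈ 2.2975,  v_1 = u/||u|| ≈ (0, 0.9732, -0.2298) (||v_1|| = 1).

λ_1 = 9.2361,  λ_2 = 7,  λ_3 = 4.7639;  v_1 ≈ (0, 0.9732, -0.2298)


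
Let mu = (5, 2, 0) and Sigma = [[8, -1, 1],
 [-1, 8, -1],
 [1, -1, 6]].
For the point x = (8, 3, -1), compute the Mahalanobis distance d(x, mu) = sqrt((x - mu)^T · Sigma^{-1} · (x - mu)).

Step 1 — centre the observation: (x - mu) = (3, 1, -1).

Step 2 — invert Sigma (cofactor / det for 3×3, or solve directly):
  Sigma^{-1} = [[0.1291, 0.0137, -0.0192],
 [0.0137, 0.1291, 0.0192],
 [-0.0192, 0.0192, 0.1731]].

Step 3 — form the quadratic (x - mu)^T · Sigma^{-1} · (x - mu):
  Sigma^{-1} · (x - mu) = (0.4203, 0.1511, -0.2115).
  (x - mu)^T · [Sigma^{-1} · (x - mu)] = (3)·(0.4203) + (1)·(0.1511) + (-1)·(-0.2115) = 1.6236.

Step 4 — take square root: d = √(1.6236) ≈ 1.2742.

d(x, mu) = √(1.6236) ≈ 1.2742


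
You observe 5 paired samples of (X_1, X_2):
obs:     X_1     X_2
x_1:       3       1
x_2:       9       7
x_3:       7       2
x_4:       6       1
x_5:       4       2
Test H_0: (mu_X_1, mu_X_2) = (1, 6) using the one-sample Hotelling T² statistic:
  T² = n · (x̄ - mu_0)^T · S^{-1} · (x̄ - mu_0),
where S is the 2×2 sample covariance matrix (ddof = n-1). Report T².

Step 1 — sample mean vector:
  mean(X_1) = (3 + 9 + 7 + 6 + 4) / 5 = 29/5 = 5.8
  mean(X_2) = (1 + 7 + 2 + 1 + 2) / 5 = 13/5 = 2.6
  x̄ = (5.8, 2.6),  deviation x̄ - mu_0 = (5.8, 2.6) - (1, 6) = (4.8, -3.4).

Step 2 — sample covariance matrix, S[i,j] = (1/(n-1)) · Σ_k (x_{k,i} - mean_i) · (x_{k,j} - mean_j), divisor n-1 = 4:
  S[X_1,X_1] = ((-2.8)·(-2.8) + (3.2)·(3.2) + (1.2)·(1.2) + (0.2)·(0.2) + (-1.8)·(-1.8)) / 4 = 22.8/4 = 5.7
  S[X_1,X_2] = ((-2.8)·(-1.6) + (3.2)·(4.4) + (1.2)·(-0.6) + (0.2)·(-1.6) + (-1.8)·(-0.6)) / 4 = 18.6/4 = 4.65
  S[X_2,X_2] = ((-1.6)·(-1.6) + (4.4)·(4.4) + (-0.6)·(-0.6) + (-1.6)·(-1.6) + (-0.6)·(-0.6)) / 4 = 25.2/4 = 6.3
  S = [[5.7, 4.65],
 [4.65, 6.3]].

Step 3 — invert S. det(S) = 5.7·6.3 - (4.65)² = 14.2875.
  S^{-1} = (1/det) · [[d, -b], [-b, a]] = [[0.4409, -0.3255],
 [-0.3255, 0.399]].

Step 4 — quadratic form (x̄ - mu_0)^T · S^{-1} · (x̄ - mu_0):
  S^{-1} · (x̄ - mu_0) = (3.2231, -2.9186),
  (x̄ - mu_0)^T · [...] = (4.8)·(3.2231) + (-3.4)·(-2.9186) = 25.3942.

Step 5 — scale by n: T² = 5 · 25.3942 = 126.9711.

T² ≈ 126.9711


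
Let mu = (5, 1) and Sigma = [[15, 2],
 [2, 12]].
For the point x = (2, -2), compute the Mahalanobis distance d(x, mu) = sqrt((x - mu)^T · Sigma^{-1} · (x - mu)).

Step 1 — centre the observation: (x - mu) = (-3, -3).

Step 2 — invert Sigma. det(Sigma) = 15·12 - (2)² = 176.
  Sigma^{-1} = (1/det) · [[d, -b], [-b, a]] = [[0.0682, -0.0114],
 [-0.0114, 0.0852]].

Step 3 — form the quadratic (x - mu)^T · Sigma^{-1} · (x - mu):
  Sigma^{-1} · (x - mu) = (-0.1705, -0.2216).
  (x - mu)^T · [Sigma^{-1} · (x - mu)] = (-3)·(-0.1705) + (-3)·(-0.2216) = 1.1761.

Step 4 — take square root: d = √(1.1761) ≈ 1.0845.

d(x, mu) = √(1.1761) ≈ 1.0845


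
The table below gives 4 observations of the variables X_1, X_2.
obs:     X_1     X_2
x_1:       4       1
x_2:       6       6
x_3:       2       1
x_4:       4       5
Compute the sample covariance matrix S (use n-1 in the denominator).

Step 1 — column means:
  mean(X_1) = (4 + 6 + 2 + 4) / 4 = 16/4 = 4
  mean(X_2) = (1 + 6 + 1 + 5) / 4 = 13/4 = 3.25

Step 2 — sample covariance S[i,j] = (1/(n-1)) · Σ_k (x_{k,i} - mean_i) · (x_{k,j} - mean_j), with n-1 = 3.
  S[X_1,X_1] = ((0)·(0) + (2)·(2) + (-2)·(-2) + (0)·(0)) / 3 = 8/3 = 2.6667
  S[X_1,X_2] = ((0)·(-2.25) + (2)·(2.75) + (-2)·(-2.25) + (0)·(1.75)) / 3 = 10/3 = 3.3333
  S[X_2,X_2] = ((-2.25)·(-2.25) + (2.75)·(2.75) + (-2.25)·(-2.25) + (1.75)·(1.75)) / 3 = 20.75/3 = 6.9167

S is symmetric (S[j,i] = S[i,j]). Assembling:

S = [[2.6667, 3.3333],
 [3.3333, 6.9167]]


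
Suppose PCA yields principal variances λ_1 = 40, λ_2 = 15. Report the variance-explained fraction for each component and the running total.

Step 1 — total variance = trace(Sigma) = Σ λ_i = 40 + 15 = 55.

Step 2 — fraction explained by component i = λ_i / Σ λ:
  PC1: 40/55 = 0.7273
  PC2: 15/55 = 0.2727

Step 3 — cumulative fraction after k components = (λ_1 + ... + λ_k) / Σ λ:
  k = 1: 40/55 = 0.7273
  k = 2: (40 + 15)/55 = 55/55 = 1

Summary (fraction, with percent):

explained: PC1 0.7273 (72.73%), PC2 0.2727 (27.27%);  cumulative: 0.7273, 1


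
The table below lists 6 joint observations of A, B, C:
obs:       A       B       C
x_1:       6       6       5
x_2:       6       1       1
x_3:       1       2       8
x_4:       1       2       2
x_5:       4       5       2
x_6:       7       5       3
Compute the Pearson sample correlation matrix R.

Step 1 — column means:
  mean(A) = (6 + 6 + 1 + 1 + 4 + 7) / 6 = 25/6 = 4.1667
  mean(B) = (6 + 1 + 2 + 2 + 5 + 5) / 6 = 21/6 = 3.5
  mean(C) = (5 + 1 + 8 + 2 + 2 + 3) / 6 = 21/6 = 3.5

Step 2 — sample variances and covariances s[i,j] = (1/(n-1)) · Σ_k (x_{k,i} - mean_i) · (x_{k,j} - mean_j), with n-1 = 5:
  s[A,A] = ((1.8333)·(1.8333) + (1.8333)·(1.8333) + (-3.1667)·(-3.1667) + (-3.1667)·(-3.1667) + (-0.1667)·(-0.1667) + (2.8333)·(2.8333)) / 5 = 34.8333/5 = 6.9667
  s[A,B] = ((1.8333)·(2.5) + (1.8333)·(-2.5) + (-3.1667)·(-1.5) + (-3.1667)·(-1.5) + (-0.1667)·(1.5) + (2.8333)·(1.5)) / 5 = 13.5/5 = 2.7
  s[A,C] = ((1.8333)·(1.5) + (1.8333)·(-2.5) + (-3.1667)·(4.5) + (-3.1667)·(-1.5) + (-0.1667)·(-1.5) + (2.8333)·(-0.5)) / 5 = -12.5/5 = -2.5
  s[B,B] = ((2.5)·(2.5) + (-2.5)·(-2.5) + (-1.5)·(-1.5) + (-1.5)·(-1.5) + (1.5)·(1.5) + (1.5)·(1.5)) / 5 = 21.5/5 = 4.3
  s[B,C] = ((2.5)·(1.5) + (-2.5)·(-2.5) + (-1.5)·(4.5) + (-1.5)·(-1.5) + (1.5)·(-1.5) + (1.5)·(-0.5)) / 5 = 2.5/5 = 0.5
  s[C,C] = ((1.5)·(1.5) + (-2.5)·(-2.5) + (4.5)·(4.5) + (-1.5)·(-1.5) + (-1.5)·(-1.5) + (-0.5)·(-0.5)) / 5 = 33.5/5 = 6.7
  Sample standard deviations s_i = √(s[i,i]):
  s(A) = √(6.9667) = 2.6394
  s(B) = √(4.3) = 2.0736
  s(C) = √(6.7) = 2.5884

Step 3 — r_{ij} = s_{ij} / (s_i · s_j):
  r[A,A] = 1 (diagonal).
  r[A,B] = 2.7 / (2.6394 · 2.0736) = 2.7 / 5.4733 = 0.4933
  r[A,C] = -2.5 / (2.6394 · 2.5884) = -2.5 / 6.832 = -0.3659
  r[B,B] = 1 (diagonal).
  r[B,C] = 0.5 / (2.0736 · 2.5884) = 0.5 / 5.3675 = 0.0932
  r[C,C] = 1 (diagonal).

R is symmetric with unit diagonal. Assembling:

R = [[1, 0.4933, -0.3659],
 [0.4933, 1, 0.0932],
 [-0.3659, 0.0932, 1]]


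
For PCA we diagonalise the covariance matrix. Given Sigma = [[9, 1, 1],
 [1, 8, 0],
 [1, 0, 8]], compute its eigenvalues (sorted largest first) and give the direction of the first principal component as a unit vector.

Step 1 — characteristic polynomial p(λ) = det(λI - Sigma) = λ³ - tr·λ² + c_1·λ - det, where tr = trace, c_1 = sum of the principal 2×2 minors, det = det(Sigma):
  tr = 9 + 8 + 8 = 25,
  c_1 = (9·8 - (1)²) + (9·8 - (1)²) + (8·8 - (0)²) = 71 + 71 + 64 = 206,
  det = 9·(8·8 - (0)²) - (1)·((1)·8 - (0)·(1)) + (1)·((1)·(0) - 8·(1)) = 9·(64) - (1)·(8) + (1)·(-8) = 560.
  So p(λ) = λ³ - 25λ² + 206λ - 560.
Step 2 — look for an integer root (rational root theorem: any rational root is an integer divisor of 560). Testing λ = 7:
  p(7) = 343 - 1225 + 1442 - 560 = 0  ✓
  Dividing out (λ - 7): p(λ) = (λ - 7)(λ² - 18λ + 80).
Step 3 — remaining eigenvalues from the quadratic λ² - 18λ + 80 = 0:
  Δ = 18² - 4·80 = 324 - 320 = 4,  λ = (18 ± √4)/2 = (18 ± 2)/2 = 10 or 8.
  Sorted: λ_1 = 10,  λ_2 = 8,  λ_3 = 7  (check: sum = 25 = tr ✓).

Step 4 — unit eigenvector for λ_1 = 10: v spans the null space of (Sigma - λ_1 I), whose rows are
  r_1 = (-1, 1, 1),  r_2 = (1, -2, 0),  r_3 = (1, 0, -2).
  v is orthogonal to every row, so take v ∝ r_1 × r_2 = ((1)·(0) - (1)·(-2), (1)·(1) - (-1)·(0), (-1)·(-2) - (1)·(1)) = (2, 1, 1).
  Let u = (2, 1, 1).
  ||u|| = √((2)² + (1)² + (1)²) = √(6) ≈ 2.4495,  v_1 = u/||u|| ≈ (0.8165, 0.4082, 0.4082) (||v_1|| = 1).

λ_1 = 10,  λ_2 = 8,  λ_3 = 7;  v_1 ≈ (0.8165, 0.4082, 0.4082)


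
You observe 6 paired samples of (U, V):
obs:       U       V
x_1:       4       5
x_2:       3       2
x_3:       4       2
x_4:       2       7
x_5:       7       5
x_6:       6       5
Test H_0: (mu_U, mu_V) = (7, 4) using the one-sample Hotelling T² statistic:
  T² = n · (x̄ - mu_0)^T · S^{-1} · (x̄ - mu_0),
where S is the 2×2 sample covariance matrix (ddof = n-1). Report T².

Step 1 — sample mean vector:
  mean(U) = (4 + 3 + 4 + 2 + 7 + 6) / 6 = 26/6 = 4.3333
  mean(V) = (5 + 2 + 2 + 7 + 5 + 5) / 6 = 26/6 = 4.3333
  x̄ = (4.3333, 4.3333),  deviation x̄ - mu_0 = (4.3333, 4.3333) - (7, 4) = (-2.6667, 0.3333).

Step 2 — sample covariance matrix, S[i,j] = (1/(n-1)) · Σ_k (x_{k,i} - mean_i) · (x_{k,j} - mean_j), divisor n-1 = 5:
  S[U,U] = ((-0.3333)·(-0.3333) + (-1.3333)·(-1.3333) + (-0.3333)·(-0.3333) + (-2.3333)·(-2.3333) + (2.6667)·(2.6667) + (1.6667)·(1.6667)) / 5 = 17.3333/5 = 3.4667
  S[U,V] = ((-0.3333)·(0.6667) + (-1.3333)·(-2.3333) + (-0.3333)·(-2.3333) + (-2.3333)·(2.6667) + (2.6667)·(0.6667) + (1.6667)·(0.6667)) / 5 = 0.3333/5 = 0.0667
  S[V,V] = ((0.6667)·(0.6667) + (-2.3333)·(-2.3333) + (-2.3333)·(-2.3333) + (2.6667)·(2.6667) + (0.6667)·(0.6667) + (0.6667)·(0.6667)) / 5 = 19.3333/5 = 3.8667
  S = [[3.4667, 0.0667],
 [0.0667, 3.8667]].

Step 3 — invert S. det(S) = 3.4667·3.8667 - (0.0667)² = 13.4.
  S^{-1} = (1/det) · [[d, -b], [-b, a]] = [[0.2886, -0.005],
 [-0.005, 0.2587]].

Step 4 — quadratic form (x̄ - mu_0)^T · S^{-1} · (x̄ - mu_0):
  S^{-1} · (x̄ - mu_0) = (-0.7711, 0.0995),
  (x̄ - mu_0)^T · [...] = (-2.6667)·(-0.7711) + (0.3333)·(0.0995) = 2.0896.

Step 5 — scale by n: T² = 6 · 2.0896 = 12.5373.

T² ≈ 12.5373


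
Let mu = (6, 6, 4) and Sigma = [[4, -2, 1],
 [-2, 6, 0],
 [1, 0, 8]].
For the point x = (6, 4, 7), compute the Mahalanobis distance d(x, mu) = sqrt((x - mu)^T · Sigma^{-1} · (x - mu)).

Step 1 — centre the observation: (x - mu) = (0, -2, 3).

Step 2 — invert Sigma (cofactor / det for 3×3, or solve directly):
  Sigma^{-1} = [[0.3117, 0.1039, -0.039],
 [0.1039, 0.2013, -0.013],
 [-0.039, -0.013, 0.1299]].

Step 3 — form the quadratic (x - mu)^T · Sigma^{-1} · (x - mu):
  Sigma^{-1} · (x - mu) = (-0.3247, -0.4416, 0.4156).
  (x - mu)^T · [Sigma^{-1} · (x - mu)] = (0)·(-0.3247) + (-2)·(-0.4416) + (3)·(0.4156) = 2.1299.

Step 4 — take square root: d = √(2.1299) ≈ 1.4594.

d(x, mu) = √(2.1299) ≈ 1.4594


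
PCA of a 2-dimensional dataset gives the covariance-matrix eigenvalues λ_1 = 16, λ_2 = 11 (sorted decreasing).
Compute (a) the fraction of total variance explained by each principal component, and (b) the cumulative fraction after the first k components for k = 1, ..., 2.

Step 1 — total variance = trace(Sigma) = Σ λ_i = 16 + 11 = 27.

Step 2 — fraction explained by component i = λ_i / Σ λ:
  PC1: 16/27 = 0.5926
  PC2: 11/27 = 0.4074

Step 3 — cumulative fraction after k components = (λ_1 + ... + λ_k) / Σ λ:
  k = 1: 16/27 = 0.5926
  k = 2: (16 + 11)/27 = 27/27 = 1

Summary (fraction, with percent):

explained: PC1 0.5926 (59.26%), PC2 0.4074 (40.74%);  cumulative: 0.5926, 1


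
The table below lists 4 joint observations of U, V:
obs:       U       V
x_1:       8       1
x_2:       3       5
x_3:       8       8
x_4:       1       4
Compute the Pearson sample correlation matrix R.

Step 1 — column means:
  mean(U) = (8 + 3 + 8 + 1) / 4 = 20/4 = 5
  mean(V) = (1 + 5 + 8 + 4) / 4 = 18/4 = 4.5

Step 2 — sample variances and covariances s[i,j] = (1/(n-1)) · Σ_k (x_{k,i} - mean_i) · (x_{k,j} - mean_j), with n-1 = 3:
  s[U,U] = ((3)·(3) + (-2)·(-2) + (3)·(3) + (-4)·(-4)) / 3 = 38/3 = 12.6667
  s[U,V] = ((3)·(-3.5) + (-2)·(0.5) + (3)·(3.5) + (-4)·(-0.5)) / 3 = 1/3 = 0.3333
  s[V,V] = ((-3.5)·(-3.5) + (0.5)·(0.5) + (3.5)·(3.5) + (-0.5)·(-0.5)) / 3 = 25/3 = 8.3333
  Sample standard deviations s_i = √(s[i,i]):
  s(U) = √(12.6667) = 3.559
  s(V) = √(8.3333) = 2.8868

Step 3 — r_{ij} = s_{ij} / (s_i · s_j):
  r[U,U] = 1 (diagonal).
  r[U,V] = 0.3333 / (3.559 · 2.8868) = 0.3333 / 10.274 = 0.0324
  r[V,V] = 1 (diagonal).

R is symmetric with unit diagonal. Assembling:

R = [[1, 0.0324],
 [0.0324, 1]]


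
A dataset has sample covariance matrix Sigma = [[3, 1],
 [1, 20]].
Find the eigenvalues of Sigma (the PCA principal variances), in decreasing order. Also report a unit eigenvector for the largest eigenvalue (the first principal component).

Step 1 — characteristic polynomial of 2×2 Sigma:
  det(Sigma - λI) = λ² - trace · λ + det = 0.
  trace = 3 + 20 = 23, det = 3·20 - (1)² = 59.
Step 2 — discriminant:
  Δ = trace² - 4·det = 529 - 236 = 293.
Step 3 — eigenvalues:
  λ = (trace ± √Δ)/2 = (23 ± 17.1172)/2,
  λ_1 = 20.0586,  λ_2 = 2.9414.

Step 4 — unit eigenvector for λ_1: solve (Sigma - λ_1 I)v = 0. First row:
  (3 - 20.0586)·v_x + (1)·v_y = 0, i.e. (-17.0586)·v_x + (1)·v_y = 0,
  so v ∝ (b, λ_1 - a) = (1, 17.0586) = u.
  ||u|| = √((1)² + (17.0586)²) = √(291.9966) ≈ 17.0879,
  v_1 = u/||u|| ≈ (0.0585, 0.9983) (||v_1|| = 1).

λ_1 = 20.0586,  λ_2 = 2.9414;  v_1 ≈ (0.0585, 0.9983)


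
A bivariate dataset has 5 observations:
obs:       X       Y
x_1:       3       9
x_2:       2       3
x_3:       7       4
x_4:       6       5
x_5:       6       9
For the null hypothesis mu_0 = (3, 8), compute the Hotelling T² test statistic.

Step 1 — sample mean vector:
  mean(X) = (3 + 2 + 7 + 6 + 6) / 5 = 24/5 = 4.8
  mean(Y) = (9 + 3 + 4 + 5 + 9) / 5 = 30/5 = 6
  x̄ = (4.8, 6),  deviation x̄ - mu_0 = (4.8, 6) - (3, 8) = (1.8, -2).

Step 2 — sample covariance matrix, S[i,j] = (1/(n-1)) · Σ_k (x_{k,i} - mean_i) · (x_{k,j} - mean_j), divisor n-1 = 4:
  S[X,X] = ((-1.8)·(-1.8) + (-2.8)·(-2.8) + (2.2)·(2.2) + (1.2)·(1.2) + (1.2)·(1.2)) / 4 = 18.8/4 = 4.7
  S[X,Y] = ((-1.8)·(3) + (-2.8)·(-3) + (2.2)·(-2) + (1.2)·(-1) + (1.2)·(3)) / 4 = 1/4 = 0.25
  S[Y,Y] = ((3)·(3) + (-3)·(-3) + (-2)·(-2) + (-1)·(-1) + (3)·(3)) / 4 = 32/4 = 8
  S = [[4.7, 0.25],
 [0.25, 8]].

Step 3 — invert S. det(S) = 4.7·8 - (0.25)² = 37.5375.
  S^{-1} = (1/det) · [[d, -b], [-b, a]] = [[0.2131, -0.0067],
 [-0.0067, 0.1252]].

Step 4 — quadratic form (x̄ - mu_0)^T · S^{-1} · (x̄ - mu_0):
  S^{-1} · (x̄ - mu_0) = (0.3969, -0.2624),
  (x̄ - mu_0)^T · [...] = (1.8)·(0.3969) + (-2)·(-0.2624) = 1.2393.

Step 5 — scale by n: T² = 5 · 1.2393 = 6.1965.

T² ≈ 6.1965


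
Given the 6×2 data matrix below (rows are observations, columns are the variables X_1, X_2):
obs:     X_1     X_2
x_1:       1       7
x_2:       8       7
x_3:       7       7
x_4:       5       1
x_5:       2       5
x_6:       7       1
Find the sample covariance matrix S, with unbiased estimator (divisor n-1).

Step 1 — column means:
  mean(X_1) = (1 + 8 + 7 + 5 + 2 + 7) / 6 = 30/6 = 5
  mean(X_2) = (7 + 7 + 7 + 1 + 5 + 1) / 6 = 28/6 = 4.6667

Step 2 — sample covariance S[i,j] = (1/(n-1)) · Σ_k (x_{k,i} - mean_i) · (x_{k,j} - mean_j), with n-1 = 5.
  S[X_1,X_1] = ((-4)·(-4) + (3)·(3) + (2)·(2) + (0)·(0) + (-3)·(-3) + (2)·(2)) / 5 = 42/5 = 8.4
  S[X_1,X_2] = ((-4)·(2.3333) + (3)·(2.3333) + (2)·(2.3333) + (0)·(-3.6667) + (-3)·(0.3333) + (2)·(-3.6667)) / 5 = -6/5 = -1.2
  S[X_2,X_2] = ((2.3333)·(2.3333) + (2.3333)·(2.3333) + (2.3333)·(2.3333) + (-3.6667)·(-3.6667) + (0.3333)·(0.3333) + (-3.6667)·(-3.6667)) / 5 = 43.3333/5 = 8.6667

S is symmetric (S[j,i] = S[i,j]). Assembling:

S = [[8.4, -1.2],
 [-1.2, 8.6667]]


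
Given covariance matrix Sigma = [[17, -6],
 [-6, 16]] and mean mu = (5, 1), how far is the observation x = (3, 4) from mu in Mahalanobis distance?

Step 1 — centre the observation: (x - mu) = (-2, 3).

Step 2 — invert Sigma. det(Sigma) = 17·16 - (-6)² = 236.
  Sigma^{-1} = (1/det) · [[d, -b], [-b, a]] = [[0.0678, 0.0254],
 [0.0254, 0.072]].

Step 3 — form the quadratic (x - mu)^T · Sigma^{-1} · (x - mu):
  Sigma^{-1} · (x - mu) = (-0.0593, 0.1653).
  (x - mu)^T · [Sigma^{-1} · (x - mu)] = (-2)·(-0.0593) + (3)·(0.1653) = 0.6144.

Step 4 — take square root: d = √(0.6144) ≈ 0.7838.

d(x, mu) = √(0.6144) ≈ 0.7838


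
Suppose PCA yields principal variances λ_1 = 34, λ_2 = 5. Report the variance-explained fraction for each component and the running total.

Step 1 — total variance = trace(Sigma) = Σ λ_i = 34 + 5 = 39.

Step 2 — fraction explained by component i = λ_i / Σ λ:
  PC1: 34/39 = 0.8718
  PC2: 5/39 = 0.1282

Step 3 — cumulative fraction after k components = (λ_1 + ... + λ_k) / Σ λ:
  k = 1: 34/39 = 0.8718
  k = 2: (34 + 5)/39 = 39/39 = 1

Summary (fraction, with percent):

explained: PC1 0.8718 (87.18%), PC2 0.1282 (12.82%);  cumulative: 0.8718, 1


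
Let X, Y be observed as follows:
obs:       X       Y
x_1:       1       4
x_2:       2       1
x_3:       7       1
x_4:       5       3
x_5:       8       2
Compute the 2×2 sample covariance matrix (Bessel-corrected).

Step 1 — column means:
  mean(X) = (1 + 2 + 7 + 5 + 8) / 5 = 23/5 = 4.6
  mean(Y) = (4 + 1 + 1 + 3 + 2) / 5 = 11/5 = 2.2

Step 2 — sample covariance S[i,j] = (1/(n-1)) · Σ_k (x_{k,i} - mean_i) · (x_{k,j} - mean_j), with n-1 = 4.
  S[X,X] = ((-3.6)·(-3.6) + (-2.6)·(-2.6) + (2.4)·(2.4) + (0.4)·(0.4) + (3.4)·(3.4)) / 4 = 37.2/4 = 9.3
  S[X,Y] = ((-3.6)·(1.8) + (-2.6)·(-1.2) + (2.4)·(-1.2) + (0.4)·(0.8) + (3.4)·(-0.2)) / 4 = -6.6/4 = -1.65
  S[Y,Y] = ((1.8)·(1.8) + (-1.2)·(-1.2) + (-1.2)·(-1.2) + (0.8)·(0.8) + (-0.2)·(-0.2)) / 4 = 6.8/4 = 1.7

S is symmetric (S[j,i] = S[i,j]). Assembling:

S = [[9.3, -1.65],
 [-1.65, 1.7]]


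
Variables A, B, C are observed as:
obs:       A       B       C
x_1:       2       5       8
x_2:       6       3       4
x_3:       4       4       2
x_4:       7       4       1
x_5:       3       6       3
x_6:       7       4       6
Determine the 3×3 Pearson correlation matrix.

Step 1 — column means:
  mean(A) = (2 + 6 + 4 + 7 + 3 + 7) / 6 = 29/6 = 4.8333
  mean(B) = (5 + 3 + 4 + 4 + 6 + 4) / 6 = 26/6 = 4.3333
  mean(C) = (8 + 4 + 2 + 1 + 3 + 6) / 6 = 24/6 = 4

Step 2 — sample variances and covariances s[i,j] = (1/(n-1)) · Σ_k (x_{k,i} - mean_i) · (x_{k,j} - mean_j), with n-1 = 5:
  s[A,A] = ((-2.8333)·(-2.8333) + (1.1667)·(1.1667) + (-0.8333)·(-0.8333) + (2.1667)·(2.1667) + (-1.8333)·(-1.8333) + (2.1667)·(2.1667)) / 5 = 22.8333/5 = 4.5667
  s[A,B] = ((-2.8333)·(0.6667) + (1.1667)·(-1.3333) + (-0.8333)·(-0.3333) + (2.1667)·(-0.3333) + (-1.8333)·(1.6667) + (2.1667)·(-0.3333)) / 5 = -7.6667/5 = -1.5333
  s[A,C] = ((-2.8333)·(4) + (1.1667)·(0) + (-0.8333)·(-2) + (2.1667)·(-3) + (-1.8333)·(-1) + (2.1667)·(2)) / 5 = -10/5 = -2
  s[B,B] = ((0.6667)·(0.6667) + (-1.3333)·(-1.3333) + (-0.3333)·(-0.3333) + (-0.3333)·(-0.3333) + (1.6667)·(1.6667) + (-0.3333)·(-0.3333)) / 5 = 5.3333/5 = 1.0667
  s[B,C] = ((0.6667)·(4) + (-1.3333)·(0) + (-0.3333)·(-2) + (-0.3333)·(-3) + (1.6667)·(-1) + (-0.3333)·(2)) / 5 = 2/5 = 0.4
  s[C,C] = ((4)·(4) + (0)·(0) + (-2)·(-2) + (-3)·(-3) + (-1)·(-1) + (2)·(2)) / 5 = 34/5 = 6.8
  Sample standard deviations s_i = √(s[i,i]):
  s(A) = √(4.5667) = 2.137
  s(B) = √(1.0667) = 1.0328
  s(C) = √(6.8) = 2.6077

Step 3 — r_{ij} = s_{ij} / (s_i · s_j):
  r[A,A] = 1 (diagonal).
  r[A,B] = -1.5333 / (2.137 · 1.0328) = -1.5333 / 2.2071 = -0.6947
  r[A,C] = -2 / (2.137 · 2.6077) = -2 / 5.5726 = -0.3589
  r[B,B] = 1 (diagonal).
  r[B,C] = 0.4 / (1.0328 · 2.6077) = 0.4 / 2.6932 = 0.1485
  r[C,C] = 1 (diagonal).

R is symmetric with unit diagonal. Assembling:

R = [[1, -0.6947, -0.3589],
 [-0.6947, 1, 0.1485],
 [-0.3589, 0.1485, 1]]


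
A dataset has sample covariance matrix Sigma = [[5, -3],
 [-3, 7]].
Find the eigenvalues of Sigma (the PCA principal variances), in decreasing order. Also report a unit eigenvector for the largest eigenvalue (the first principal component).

Step 1 — characteristic polynomial of 2×2 Sigma:
  det(Sigma - λI) = λ² - trace · λ + det = 0.
  trace = 5 + 7 = 12, det = 5·7 - (-3)² = 26.
Step 2 — discriminant:
  Δ = trace² - 4·det = 144 - 104 = 40.
Step 3 — eigenvalues:
  λ = (trace ± √Δ)/2 = (12 ± 6.3246)/2,
  λ_1 = 9.1623,  λ_2 = 2.8377.

Step 4 — unit eigenvector for λ_1: solve (Sigma - λ_1 I)v = 0. First row:
  (5 - 9.1623)·v_x + (-3)·v_y = 0, i.e. (-4.1623)·v_x + (-3)·v_y = 0,
  so v ∝ (b, λ_1 - a) = (-3, 4.1623); multiply by -1 so the first entry is positive: u = (3, -4.1623).
  ||u|| = √((3)² + (-4.1623)²) = √(26.3246) ≈ 5.1307,
  v_1 = u/||u|| ≈ (0.5847, -0.8112) (||v_1|| = 1).

λ_1 = 9.1623,  λ_2 = 2.8377;  v_1 ≈ (0.5847, -0.8112)


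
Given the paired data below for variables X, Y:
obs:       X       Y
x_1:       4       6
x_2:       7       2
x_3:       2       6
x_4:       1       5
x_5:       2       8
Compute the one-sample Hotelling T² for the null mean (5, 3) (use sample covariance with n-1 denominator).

Step 1 — sample mean vector:
  mean(X) = (4 + 7 + 2 + 1 + 2) / 5 = 16/5 = 3.2
  mean(Y) = (6 + 2 + 6 + 5 + 8) / 5 = 27/5 = 5.4
  x̄ = (3.2, 5.4),  deviation x̄ - mu_0 = (3.2, 5.4) - (5, 3) = (-1.8, 2.4).

Step 2 — sample covariance matrix, S[i,j] = (1/(n-1)) · Σ_k (x_{k,i} - mean_i) · (x_{k,j} - mean_j), divisor n-1 = 4:
  S[X,X] = ((0.8)·(0.8) + (3.8)·(3.8) + (-1.2)·(-1.2) + (-2.2)·(-2.2) + (-1.2)·(-1.2)) / 4 = 22.8/4 = 5.7
  S[X,Y] = ((0.8)·(0.6) + (3.8)·(-3.4) + (-1.2)·(0.6) + (-2.2)·(-0.4) + (-1.2)·(2.6)) / 4 = -15.4/4 = -3.85
  S[Y,Y] = ((0.6)·(0.6) + (-3.4)·(-3.4) + (0.6)·(0.6) + (-0.4)·(-0.4) + (2.6)·(2.6)) / 4 = 19.2/4 = 4.8
  S = [[5.7, -3.85],
 [-3.85, 4.8]].

Step 3 — invert S. det(S) = 5.7·4.8 - (-3.85)² = 12.5375.
  S^{-1} = (1/det) · [[d, -b], [-b, a]] = [[0.3829, 0.3071],
 [0.3071, 0.4546]].

Step 4 — quadratic form (x̄ - mu_0)^T · S^{-1} · (x̄ - mu_0):
  S^{-1} · (x̄ - mu_0) = (0.0479, 0.5384),
  (x̄ - mu_0)^T · [...] = (-1.8)·(0.0479) + (2.4)·(0.5384) = 1.206.

Step 5 — scale by n: T² = 5 · 1.206 = 6.0299.

T² ≈ 6.0299


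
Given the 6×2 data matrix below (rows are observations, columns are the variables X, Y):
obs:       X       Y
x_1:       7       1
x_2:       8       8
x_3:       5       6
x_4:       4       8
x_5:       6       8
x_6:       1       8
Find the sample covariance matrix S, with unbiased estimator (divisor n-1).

Step 1 — column means:
  mean(X) = (7 + 8 + 5 + 4 + 6 + 1) / 6 = 31/6 = 5.1667
  mean(Y) = (1 + 8 + 6 + 8 + 8 + 8) / 6 = 39/6 = 6.5

Step 2 — sample covariance S[i,j] = (1/(n-1)) · Σ_k (x_{k,i} - mean_i) · (x_{k,j} - mean_j), with n-1 = 5.
  S[X,X] = ((1.8333)·(1.8333) + (2.8333)·(2.8333) + (-0.1667)·(-0.1667) + (-1.1667)·(-1.1667) + (0.8333)·(0.8333) + (-4.1667)·(-4.1667)) / 5 = 30.8333/5 = 6.1667
  S[X,Y] = ((1.8333)·(-5.5) + (2.8333)·(1.5) + (-0.1667)·(-0.5) + (-1.1667)·(1.5) + (0.8333)·(1.5) + (-4.1667)·(1.5)) / 5 = -12.5/5 = -2.5
  S[Y,Y] = ((-5.5)·(-5.5) + (1.5)·(1.5) + (-0.5)·(-0.5) + (1.5)·(1.5) + (1.5)·(1.5) + (1.5)·(1.5)) / 5 = 39.5/5 = 7.9

S is symmetric (S[j,i] = S[i,j]). Assembling:

S = [[6.1667, -2.5],
 [-2.5, 7.9]]


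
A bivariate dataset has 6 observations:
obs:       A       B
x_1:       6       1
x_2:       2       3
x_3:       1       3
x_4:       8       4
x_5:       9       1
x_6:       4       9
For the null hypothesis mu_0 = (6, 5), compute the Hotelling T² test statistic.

Step 1 — sample mean vector:
  mean(A) = (6 + 2 + 1 + 8 + 9 + 4) / 6 = 30/6 = 5
  mean(B) = (1 + 3 + 3 + 4 + 1 + 9) / 6 = 21/6 = 3.5
  x̄ = (5, 3.5),  deviation x̄ - mu_0 = (5, 3.5) - (6, 5) = (-1, -1.5).

Step 2 — sample covariance matrix, S[i,j] = (1/(n-1)) · Σ_k (x_{k,i} - mean_i) · (x_{k,j} - mean_j), divisor n-1 = 5:
  S[A,A] = ((1)·(1) + (-3)·(-3) + (-4)·(-4) + (3)·(3) + (4)·(4) + (-1)·(-1)) / 5 = 52/5 = 10.4
  S[A,B] = ((1)·(-2.5) + (-3)·(-0.5) + (-4)·(-0.5) + (3)·(0.5) + (4)·(-2.5) + (-1)·(5.5)) / 5 = -13/5 = -2.6
  S[B,B] = ((-2.5)·(-2.5) + (-0.5)·(-0.5) + (-0.5)·(-0.5) + (0.5)·(0.5) + (-2.5)·(-2.5) + (5.5)·(5.5)) / 5 = 43.5/5 = 8.7
  S = [[10.4, -2.6],
 [-2.6, 8.7]].

Step 3 — invert S. det(S) = 10.4·8.7 - (-2.6)² = 83.72.
  S^{-1} = (1/det) · [[d, -b], [-b, a]] = [[0.1039, 0.0311],
 [0.0311, 0.1242]].

Step 4 — quadratic form (x̄ - mu_0)^T · S^{-1} · (x̄ - mu_0):
  S^{-1} · (x̄ - mu_0) = (-0.1505, -0.2174),
  (x̄ - mu_0)^T · [...] = (-1)·(-0.1505) + (-1.5)·(-0.2174) = 0.4766.

Step 5 — scale by n: T² = 6 · 0.4766 = 2.8595.

T² ≈ 2.8595
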